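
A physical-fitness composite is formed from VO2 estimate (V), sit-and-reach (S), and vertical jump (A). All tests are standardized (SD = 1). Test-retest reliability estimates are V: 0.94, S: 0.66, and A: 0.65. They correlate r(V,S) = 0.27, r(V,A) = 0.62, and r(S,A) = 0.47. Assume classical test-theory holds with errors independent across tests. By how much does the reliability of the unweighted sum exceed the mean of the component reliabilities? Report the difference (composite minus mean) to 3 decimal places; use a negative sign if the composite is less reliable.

Var(sum) = 3 + 2.72 = 5.72; true-score variance = 2.25 + 2.72 = 4.97; composite reliability = 0.8689.
Mean component reliability = 0.7500.
Difference = 0.8689 − 0.7500 = 0.119.

0.119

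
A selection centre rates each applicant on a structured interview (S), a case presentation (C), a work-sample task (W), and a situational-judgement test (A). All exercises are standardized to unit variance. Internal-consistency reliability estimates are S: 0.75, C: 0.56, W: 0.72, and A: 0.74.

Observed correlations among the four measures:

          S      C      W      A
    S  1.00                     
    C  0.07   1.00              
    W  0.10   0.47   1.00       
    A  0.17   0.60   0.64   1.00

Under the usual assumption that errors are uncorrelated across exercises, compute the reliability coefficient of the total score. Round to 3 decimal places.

Var(S+C+W+A) = 4 + 2·[0.07 + 0.10 + 0.17 + 0.47 + 0.60 + 0.64] = 4 + 4.1 = 8.1.
Because errors are independent across components, Cov(Tᵢ,Tⱼ) = Cov(Xᵢ,Xⱼ); the off-diagonal part of the true-score variance is the same as above.
True-score variance = [0.75 + 0.56 + 0.72 + 0.74] + 4.1 = 2.77 + 4.1 = 6.87.
Reliability = 6.87 / 8.1 = 0.848.

0.848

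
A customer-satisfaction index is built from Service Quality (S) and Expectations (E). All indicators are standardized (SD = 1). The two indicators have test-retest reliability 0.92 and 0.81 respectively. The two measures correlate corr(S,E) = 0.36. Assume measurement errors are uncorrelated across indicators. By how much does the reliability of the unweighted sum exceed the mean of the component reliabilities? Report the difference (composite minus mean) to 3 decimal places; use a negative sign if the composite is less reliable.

Var(sum) = 2 + 0.72 = 2.72; true-score variance = 1.73 + 0.72 = 2.45; composite reliability = 0.9007.
Mean component reliability = 0.8650.
Difference = 0.9007 − 0.8650 = 0.036.

0.036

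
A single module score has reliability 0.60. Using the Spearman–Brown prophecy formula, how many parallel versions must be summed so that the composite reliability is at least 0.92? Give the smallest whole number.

k ≥ ρ*(1−ρ₁)/(ρ₁(1−ρ*)) = 0.92·0.40 / (0.60·0.08) = 7.667.
Smallest integer k = 8.

8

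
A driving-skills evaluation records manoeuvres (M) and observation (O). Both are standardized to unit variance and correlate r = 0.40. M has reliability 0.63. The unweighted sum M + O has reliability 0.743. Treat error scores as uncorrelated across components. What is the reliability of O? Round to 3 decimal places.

Var(M+O) = 2 + 2·0.40 = 2.800.
True-score variance = ρ_M + ρ_O + 2·0.40, so 0.743 = (0.63 + ρ_O + 0.80) / 2.800.
ρ_O = 0.743·2.800 − 0.63 − 0.80 = 0.650.

0.650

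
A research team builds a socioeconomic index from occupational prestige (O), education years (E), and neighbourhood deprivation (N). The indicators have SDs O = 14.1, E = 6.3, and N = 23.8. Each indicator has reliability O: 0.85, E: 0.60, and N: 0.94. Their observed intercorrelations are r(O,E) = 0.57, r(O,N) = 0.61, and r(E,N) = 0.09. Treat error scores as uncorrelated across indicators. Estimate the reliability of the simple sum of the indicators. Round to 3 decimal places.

0.941

Var(O+E+N) = 14.1² + 6.3² + 23.8² + 2·[14.1·6.3·0.57 + 14.1·23.8·0.61 + 6.3·23.8·0.09] = 804.94 + 537.663 = 1342.6.
Because errors are independent across components, Cov(Tᵢ,Tⱼ) = Cov(Xᵢ,Xⱼ); the off-diagonal part of the true-score variance is the same as above.
True-score variance = [14.1²·0.85 + 6.3²·0.60 + 23.8²·0.94] + 537.663 = 725.256 + 537.663 = 1262.92.
Reliability = 1262.92 / 1342.6 = 0.941.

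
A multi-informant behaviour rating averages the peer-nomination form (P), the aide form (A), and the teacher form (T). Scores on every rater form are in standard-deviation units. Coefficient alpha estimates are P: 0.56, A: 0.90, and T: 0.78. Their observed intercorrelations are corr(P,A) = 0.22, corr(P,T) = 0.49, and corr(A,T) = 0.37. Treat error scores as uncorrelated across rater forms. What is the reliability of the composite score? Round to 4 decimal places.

0.8527

Var(P+A+T) = 3 + 2·[0.22 + 0.49 + 0.37] = 3 + 2.16 = 5.16.
With uncorrelated errors the cross-covariances are all true-score covariance, so they carry over unchanged; only the diagonal terms shrink to ρᵢσᵢ².
True-score variance = [0.56 + 0.90 + 0.78] + 2.16 = 2.24 + 2.16 = 4.4.
Reliability = 4.4 / 5.16 = 0.8527.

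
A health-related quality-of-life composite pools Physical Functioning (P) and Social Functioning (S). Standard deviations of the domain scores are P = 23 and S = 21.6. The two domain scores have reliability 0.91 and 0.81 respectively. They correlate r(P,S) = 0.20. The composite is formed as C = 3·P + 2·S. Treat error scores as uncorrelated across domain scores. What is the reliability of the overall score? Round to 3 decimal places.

0.900

Var(C) = 3²·23² + 2²·21.6² + 2·[6·23·21.6·0.20] = 6627.24 + 1192.32 = 7819.56.
With uncorrelated errors the cross-covariances are all true-score covariance, so they carry over unchanged; only the diagonal terms shrink to ρᵢσᵢ².
True-score variance = [3²·23²·0.91 + 2²·21.6²·0.81] + 1192.32 = 5844.16 + 1192.32 = 7036.48.
Reliability = 7036.48 / 7819.56 = 0.900.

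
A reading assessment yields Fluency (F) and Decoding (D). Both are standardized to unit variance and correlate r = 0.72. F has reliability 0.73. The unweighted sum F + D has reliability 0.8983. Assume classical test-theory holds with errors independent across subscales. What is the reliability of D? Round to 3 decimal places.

Var(F+D) = 2 + 2·0.72 = 3.440.
True-score variance = ρ_F + ρ_D + 2·0.72, so 0.8983 = (0.73 + ρ_D + 1.44) / 3.440.
ρ_D = 0.8983·3.440 − 0.73 − 1.44 = 0.920.

0.920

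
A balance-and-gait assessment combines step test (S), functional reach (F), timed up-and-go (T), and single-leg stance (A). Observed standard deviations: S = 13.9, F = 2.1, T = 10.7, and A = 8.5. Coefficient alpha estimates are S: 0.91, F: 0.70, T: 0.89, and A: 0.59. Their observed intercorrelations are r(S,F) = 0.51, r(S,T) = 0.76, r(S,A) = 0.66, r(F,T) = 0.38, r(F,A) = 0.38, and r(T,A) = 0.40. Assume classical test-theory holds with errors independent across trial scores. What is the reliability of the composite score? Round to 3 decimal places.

Var(S+F+T+A) = 13.9² + 2.1² + 10.7² + 8.5² + 2·[13.9·2.1·0.51 + 13.9·10.7·0.76 + 13.9·8.5·0.66 + 2.1·10.7·0.38 + 2.1·8.5·0.38 + 10.7·8.5·0.40] = 384.36 + 515.205 = 899.565.
Because errors are independent across components, Cov(Tᵢ,Tⱼ) = Cov(Xᵢ,Xⱼ); the off-diagonal part of the true-score variance is the same as above.
True-score variance = [13.9²·0.91 + 2.1²·0.70 + 10.7²·0.89 + 8.5²·0.59] + 515.205 = 323.432 + 515.205 = 838.636.
Reliability = 838.636 / 899.565 = 0.932.

0.932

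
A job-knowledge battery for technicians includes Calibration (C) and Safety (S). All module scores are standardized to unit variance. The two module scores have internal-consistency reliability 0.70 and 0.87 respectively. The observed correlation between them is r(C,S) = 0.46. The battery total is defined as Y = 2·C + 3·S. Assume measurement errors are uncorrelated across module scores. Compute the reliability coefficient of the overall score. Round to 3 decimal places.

0.872

Var(Y) = 2² + 3² + 2·[6·0.46] = 13 + 5.52 = 18.52.
Under uncorrelated errors the observed covariances equal the true-score covariances, so only the own-variance terms attenuate.
True-score variance = [2²·0.70 + 3²·0.87] + 5.52 = 10.63 + 5.52 = 16.15.
Reliability = 16.15 / 18.52 = 0.872.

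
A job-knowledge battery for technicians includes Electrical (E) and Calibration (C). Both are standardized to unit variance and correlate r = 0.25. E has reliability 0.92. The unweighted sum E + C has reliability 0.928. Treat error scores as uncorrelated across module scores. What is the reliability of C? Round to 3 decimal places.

0.900

Var(E+C) = 2 + 2·0.25 = 2.500.
True-score variance = ρ_E + ρ_C + 2·0.25, so 0.928 = (0.92 + ρ_C + 0.50) / 2.500.
ρ_C = 0.928·2.500 − 0.92 − 0.50 = 0.900.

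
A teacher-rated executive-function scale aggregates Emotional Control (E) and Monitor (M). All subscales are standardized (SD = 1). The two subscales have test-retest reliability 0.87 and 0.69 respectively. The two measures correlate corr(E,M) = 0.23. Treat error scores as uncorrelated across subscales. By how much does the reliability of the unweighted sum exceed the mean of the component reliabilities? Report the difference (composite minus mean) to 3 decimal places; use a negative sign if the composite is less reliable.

Var(sum) = 2 + 0.46 = 2.46; true-score variance = 1.56 + 0.46 = 2.02; composite reliability = 0.8211.
Mean component reliability = 0.7800.
Difference = 0.8211 − 0.7800 = 0.041.

0.041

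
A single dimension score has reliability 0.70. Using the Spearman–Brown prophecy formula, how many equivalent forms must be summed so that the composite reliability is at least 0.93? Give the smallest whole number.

k ≥ ρ*(1−ρ₁)/(ρ₁(1−ρ*)) = 0.93·0.30 / (0.70·0.07) = 5.694.
Smallest integer k = 6.

6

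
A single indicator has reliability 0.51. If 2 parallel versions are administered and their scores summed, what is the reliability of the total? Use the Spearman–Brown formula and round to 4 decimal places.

ρ_k = kρ / (1 + (k−1)ρ) = 2·0.51 / (1 + 1·0.51) = 1.020 / 1.510 = 0.6755.

0.6755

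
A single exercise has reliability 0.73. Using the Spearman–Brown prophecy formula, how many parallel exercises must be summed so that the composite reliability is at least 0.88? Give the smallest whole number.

k ≥ ρ*(1−ρ₁)/(ρ₁(1−ρ*)) = 0.88·0.27 / (0.73·0.12) = 2.712.
Smallest integer k = 3.

3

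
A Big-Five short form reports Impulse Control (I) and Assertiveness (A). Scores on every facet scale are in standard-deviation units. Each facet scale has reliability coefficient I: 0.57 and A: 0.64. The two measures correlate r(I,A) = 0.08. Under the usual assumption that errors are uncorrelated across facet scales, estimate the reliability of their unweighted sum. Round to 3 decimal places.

Var(I+A) = 2 + 2·[0.08] = 2 + 0.16 = 2.16.
Because errors are independent across components, Cov(Tᵢ,Tⱼ) = Cov(Xᵢ,Xⱼ); the off-diagonal part of the true-score variance is the same as above.
True-score variance = [0.57 + 0.64] + 0.16 = 1.21 + 0.16 = 1.37.
Reliability = 1.37 / 2.16 = 0.634.

0.634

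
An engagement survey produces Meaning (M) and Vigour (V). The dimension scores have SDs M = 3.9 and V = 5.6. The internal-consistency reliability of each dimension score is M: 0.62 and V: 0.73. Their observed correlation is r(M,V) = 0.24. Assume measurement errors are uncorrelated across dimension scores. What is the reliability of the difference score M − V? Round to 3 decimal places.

Var(M−V) = 3.9² + 5.6² − 2·3.9·5.6·0.24 = 46.57 − 10.4832 = 36.0868.
Under uncorrelated errors the observed covariances equal the true-score covariances, so only the own-variance terms attenuate.
True-score variance = [3.9²·0.62 + 5.6²·0.73] − 10.4832 = 32.323 − 10.4832 = 21.8398.
Reliability = 21.8398 / 36.0868 = 0.605.

0.605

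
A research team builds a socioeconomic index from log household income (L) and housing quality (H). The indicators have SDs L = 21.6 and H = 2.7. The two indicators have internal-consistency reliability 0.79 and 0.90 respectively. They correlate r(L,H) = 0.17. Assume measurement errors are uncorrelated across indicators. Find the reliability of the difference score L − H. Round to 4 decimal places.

Var(L−H) = 21.6² + 2.7² − 2·21.6·2.7·0.17 = 473.85 − 19.8288 = 454.021.
With uncorrelated errors the cross-covariances are all true-score covariance, so they carry over unchanged; only the diagonal terms shrink to ρᵢσᵢ².
True-score variance = [21.6²·0.79 + 2.7²·0.90] − 19.8288 = 375.143 − 19.8288 = 355.315.
Reliability = 355.315 / 454.021 = 0.7826.

0.7826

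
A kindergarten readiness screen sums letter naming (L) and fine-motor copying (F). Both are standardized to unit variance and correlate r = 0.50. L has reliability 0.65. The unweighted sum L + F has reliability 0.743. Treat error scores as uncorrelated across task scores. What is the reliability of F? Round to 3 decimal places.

Var(L+F) = 2 + 2·0.50 = 3.000.
True-score variance = ρ_L + ρ_F + 2·0.50, so 0.743 = (0.65 + ρ_F + 1.00) / 3.000.
ρ_F = 0.743·3.000 − 0.65 − 1.00 = 0.579.

0.579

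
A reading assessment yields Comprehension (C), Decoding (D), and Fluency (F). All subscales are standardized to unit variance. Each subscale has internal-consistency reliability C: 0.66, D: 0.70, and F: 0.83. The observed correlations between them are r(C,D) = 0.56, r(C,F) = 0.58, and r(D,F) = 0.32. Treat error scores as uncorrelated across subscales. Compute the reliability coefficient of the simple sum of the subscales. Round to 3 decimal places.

0.863

Var(C+D+F) = 3 + 2·[0.56 + 0.58 + 0.32] = 3 + 2.92 = 5.92.
Under uncorrelated errors the observed covariances equal the true-score covariances, so only the own-variance terms attenuate.
True-score variance = [0.66 + 0.70 + 0.83] + 2.92 = 2.19 + 2.92 = 5.11.
Reliability = 5.11 / 5.92 = 0.863.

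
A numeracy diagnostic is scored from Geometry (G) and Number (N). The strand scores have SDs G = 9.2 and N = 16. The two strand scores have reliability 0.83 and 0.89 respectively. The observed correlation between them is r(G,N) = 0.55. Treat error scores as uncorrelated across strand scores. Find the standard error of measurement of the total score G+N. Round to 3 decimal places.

Var(total) = 340.64 + 161.92 = 502.56.
True-score variance = 298.091 + 161.92 = 460.011, so reliability = 0.9153.
Error variance = 502.56 − 460.011 = 42.5488; SEM = √42.5488 = 6.523.

6.523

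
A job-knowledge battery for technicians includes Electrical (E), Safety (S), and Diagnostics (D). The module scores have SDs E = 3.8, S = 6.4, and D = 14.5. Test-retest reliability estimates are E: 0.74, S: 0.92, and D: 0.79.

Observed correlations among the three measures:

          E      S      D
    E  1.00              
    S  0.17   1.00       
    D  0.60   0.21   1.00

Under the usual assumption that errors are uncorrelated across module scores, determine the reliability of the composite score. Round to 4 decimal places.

0.8650

Var(E+S+D) = 3.8² + 6.4² + 14.5² + 2·[3.8·6.4·0.17 + 3.8·14.5·0.60 + 6.4·14.5·0.21] = 265.65 + 113.365 = 379.015.
With uncorrelated errors the cross-covariances are all true-score covariance, so they carry over unchanged; only the diagonal terms shrink to ρᵢσᵢ².
True-score variance = [3.8²·0.74 + 6.4²·0.92 + 14.5²·0.79] + 113.365 = 214.466 + 113.365 = 327.831.
Reliability = 327.831 / 379.015 = 0.8650.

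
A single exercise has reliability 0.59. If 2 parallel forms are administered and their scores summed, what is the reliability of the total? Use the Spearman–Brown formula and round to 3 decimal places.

ρ_k = kρ / (1 + (k−1)ρ) = 2·0.59 / (1 + 1·0.59) = 1.180 / 1.590 = 0.742.

0.742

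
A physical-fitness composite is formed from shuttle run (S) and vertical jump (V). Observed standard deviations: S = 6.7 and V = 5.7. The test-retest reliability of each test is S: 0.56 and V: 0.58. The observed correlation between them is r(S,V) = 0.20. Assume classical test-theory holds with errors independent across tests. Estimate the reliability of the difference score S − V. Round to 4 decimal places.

Var(S−V) = 6.7² + 5.7² − 2·6.7·5.7·0.20 = 77.38 − 15.276 = 62.104.
Because errors are independent across components, Cov(Tᵢ,Tⱼ) = Cov(Xᵢ,Xⱼ); the off-diagonal part of the true-score variance is the same as above.
True-score variance = [6.7²·0.56 + 5.7²·0.58] − 15.276 = 43.9826 − 15.276 = 28.7066.
Reliability = 28.7066 / 62.104 = 0.4622.

0.4622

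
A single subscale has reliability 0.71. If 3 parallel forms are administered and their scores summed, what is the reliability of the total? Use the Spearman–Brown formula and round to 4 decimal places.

ρ_k = kρ / (1 + (k−1)ρ) = 3·0.71 / (1 + 2·0.71) = 2.130 / 2.420 = 0.8802.

0.8802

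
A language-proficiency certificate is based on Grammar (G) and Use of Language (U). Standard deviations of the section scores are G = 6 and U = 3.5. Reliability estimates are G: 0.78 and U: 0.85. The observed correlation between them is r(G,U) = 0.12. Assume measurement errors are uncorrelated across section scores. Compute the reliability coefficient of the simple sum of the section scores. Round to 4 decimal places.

Var(G+U) = 6² + 3.5² + 2·[6·3.5·0.12] = 48.25 + 5.04 = 53.29.
Because errors are independent across components, Cov(Tᵢ,Tⱼ) = Cov(Xᵢ,Xⱼ); the off-diagonal part of the true-score variance is the same as above.
True-score variance = [6²·0.78 + 3.5²·0.85] + 5.04 = 38.4925 + 5.04 = 43.5325.
Reliability = 43.5325 / 53.29 = 0.8169.

0.8169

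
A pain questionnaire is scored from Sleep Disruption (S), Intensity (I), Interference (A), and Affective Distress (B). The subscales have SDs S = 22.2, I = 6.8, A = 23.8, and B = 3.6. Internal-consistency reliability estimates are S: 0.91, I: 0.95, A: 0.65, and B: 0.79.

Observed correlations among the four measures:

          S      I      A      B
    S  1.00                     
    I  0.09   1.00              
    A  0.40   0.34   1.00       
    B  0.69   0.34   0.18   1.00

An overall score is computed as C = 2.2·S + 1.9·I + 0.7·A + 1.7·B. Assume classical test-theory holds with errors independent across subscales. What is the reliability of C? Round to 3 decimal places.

0.923

Var(C) = 2.2²·22.2² + 1.9²·6.8² + 0.7²·23.8² + 1.7²·3.6² + 2·[4.18·22.2·6.8·0.09 + 1.54·22.2·23.8·0.40 + 3.74·22.2·3.6·0.69 + 1.33·6.8·23.8·0.34 + 3.23·6.8·3.6·0.34 + 1.19·23.8·3.6·0.18] = 2867.28 + 1413.85 = 4281.13.
Under uncorrelated errors the observed covariances equal the true-score covariances, so only the own-variance terms attenuate.
True-score variance = [2.2²·22.2²·0.91 + 1.9²·6.8²·0.95 + 0.7²·23.8²·0.65 + 1.7²·3.6²·0.79] + 1413.85 = 2539.24 + 1413.85 = 3953.09.
Reliability = 3953.09 / 4281.13 = 0.923.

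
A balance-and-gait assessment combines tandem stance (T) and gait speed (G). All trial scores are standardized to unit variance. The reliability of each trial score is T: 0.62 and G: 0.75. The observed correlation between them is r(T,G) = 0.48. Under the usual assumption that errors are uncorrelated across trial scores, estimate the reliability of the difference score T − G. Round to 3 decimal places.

0.394

Var(T−G) = 1 + 1 − 2·0.48 = 2 − 0.96 = 1.04.
Because errors are independent across components, Cov(Tᵢ,Tⱼ) = Cov(Xᵢ,Xⱼ); the off-diagonal part of the true-score variance is the same as above.
True-score variance = [0.62 + 0.75] − 0.96 = 1.37 − 0.96 = 0.41.
Reliability = 0.41 / 1.04 = 0.394.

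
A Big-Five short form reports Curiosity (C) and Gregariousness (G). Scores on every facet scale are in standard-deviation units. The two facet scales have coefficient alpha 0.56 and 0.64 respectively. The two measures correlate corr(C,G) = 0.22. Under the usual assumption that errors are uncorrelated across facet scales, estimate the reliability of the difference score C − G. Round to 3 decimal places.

Var(C−G) = 1 + 1 − 2·0.22 = 2 − 0.44 = 1.56.
With uncorrelated errors the cross-covariances are all true-score covariance, so they carry over unchanged; only the diagonal terms shrink to ρᵢσᵢ².
True-score variance = [0.56 + 0.64] − 0.44 = 1.2 − 0.44 = 0.76.
Reliability = 0.76 / 1.56 = 0.487.

0.487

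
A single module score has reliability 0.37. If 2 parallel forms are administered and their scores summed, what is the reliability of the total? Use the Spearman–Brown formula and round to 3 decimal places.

0.540

ρ_k = kρ / (1 + (k−1)ρ) = 2·0.37 / (1 + 1·0.37) = 0.740 / 1.370 = 0.540.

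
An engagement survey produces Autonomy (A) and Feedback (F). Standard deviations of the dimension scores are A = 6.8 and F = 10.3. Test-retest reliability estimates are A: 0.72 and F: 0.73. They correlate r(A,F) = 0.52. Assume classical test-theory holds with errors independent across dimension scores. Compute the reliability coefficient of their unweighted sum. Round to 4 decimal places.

Var(A+F) = 6.8² + 10.3² + 2·[6.8·10.3·0.52] = 152.33 + 72.8416 = 225.172.
With uncorrelated errors the cross-covariances are all true-score covariance, so they carry over unchanged; only the diagonal terms shrink to ρᵢσᵢ².
True-score variance = [6.8²·0.72 + 10.3²·0.73] + 72.8416 = 110.739 + 72.8416 = 183.58.
Reliability = 183.58 / 225.172 = 0.8153.

0.8153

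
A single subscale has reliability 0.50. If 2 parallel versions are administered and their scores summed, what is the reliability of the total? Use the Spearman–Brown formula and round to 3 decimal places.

ρ_k = kρ / (1 + (k−1)ρ) = 2·0.50 / (1 + 1·0.50) = 1.000 / 1.500 = 0.667.

0.667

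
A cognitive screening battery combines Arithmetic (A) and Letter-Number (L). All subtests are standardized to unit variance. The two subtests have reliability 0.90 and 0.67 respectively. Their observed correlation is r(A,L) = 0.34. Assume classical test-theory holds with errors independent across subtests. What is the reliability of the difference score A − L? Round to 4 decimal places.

Var(A−L) = 1 + 1 − 2·0.34 = 2 − 0.68 = 1.32.
Under uncorrelated errors the observed covariances equal the true-score covariances, so only the own-variance terms attenuate.
True-score variance = [0.90 + 0.67] − 0.68 = 1.57 − 0.68 = 0.89.
Reliability = 0.89 / 1.32 = 0.6742.

0.6742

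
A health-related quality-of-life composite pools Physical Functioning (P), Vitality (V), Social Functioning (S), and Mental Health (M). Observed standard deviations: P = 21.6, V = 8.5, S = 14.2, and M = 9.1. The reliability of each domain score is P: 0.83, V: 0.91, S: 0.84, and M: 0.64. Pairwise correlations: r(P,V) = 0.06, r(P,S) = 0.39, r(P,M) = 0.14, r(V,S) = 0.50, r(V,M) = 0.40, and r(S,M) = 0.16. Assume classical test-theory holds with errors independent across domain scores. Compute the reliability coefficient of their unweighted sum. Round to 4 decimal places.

0.8915

Var(P+V+S+M) = 21.6² + 8.5² + 14.2² + 9.1² + 2·[21.6·8.5·0.06 + 21.6·14.2·0.39 + 21.6·9.1·0.14 + 8.5·14.2·0.50 + 8.5·9.1·0.40 + 14.2·9.1·0.16] = 823.26 + 540.241 = 1363.5.
Under uncorrelated errors the observed covariances equal the true-score covariances, so only the own-variance terms attenuate.
True-score variance = [21.6²·0.83 + 8.5²·0.91 + 14.2²·0.84 + 9.1²·0.64] + 540.241 = 675.368 + 540.241 = 1215.61.
Reliability = 1215.61 / 1363.5 = 0.8915.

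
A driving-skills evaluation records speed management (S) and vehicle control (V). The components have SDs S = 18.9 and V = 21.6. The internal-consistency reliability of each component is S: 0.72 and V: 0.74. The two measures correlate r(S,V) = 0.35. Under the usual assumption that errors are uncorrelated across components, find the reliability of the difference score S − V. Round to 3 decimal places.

Var(S−V) = 18.9² + 21.6² − 2·18.9·21.6·0.35 = 823.77 − 285.768 = 538.002.
With uncorrelated errors the cross-covariances are all true-score covariance, so they carry over unchanged; only the diagonal terms shrink to ρᵢσᵢ².
True-score variance = [18.9²·0.72 + 21.6²·0.74] − 285.768 = 602.446 − 285.768 = 316.678.
Reliability = 316.678 / 538.002 = 0.589.

0.589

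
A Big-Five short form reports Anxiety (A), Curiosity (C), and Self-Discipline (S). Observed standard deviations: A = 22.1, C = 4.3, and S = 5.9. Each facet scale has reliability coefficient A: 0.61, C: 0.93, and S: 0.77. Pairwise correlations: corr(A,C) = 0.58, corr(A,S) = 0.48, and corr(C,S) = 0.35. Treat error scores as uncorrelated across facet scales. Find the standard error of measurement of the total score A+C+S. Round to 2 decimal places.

14.13

Var(total) = 541.71 + 253.168 = 794.878.
True-score variance = 341.93 + 253.168 = 595.098, so reliability = 0.7487.
Error variance = 794.878 − 595.098 = 199.781; SEM = √199.781 = 14.13.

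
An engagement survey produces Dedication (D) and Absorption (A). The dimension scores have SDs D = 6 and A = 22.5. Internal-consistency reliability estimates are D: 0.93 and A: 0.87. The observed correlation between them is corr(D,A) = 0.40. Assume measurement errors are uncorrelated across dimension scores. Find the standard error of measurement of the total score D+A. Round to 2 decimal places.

Var(total) = 542.25 + 108 = 650.25.
True-score variance = 473.918 + 108 = 581.918, so reliability = 0.8949.
Error variance = 650.25 − 581.918 = 68.3325; SEM = √68.3325 = 8.27.

8.27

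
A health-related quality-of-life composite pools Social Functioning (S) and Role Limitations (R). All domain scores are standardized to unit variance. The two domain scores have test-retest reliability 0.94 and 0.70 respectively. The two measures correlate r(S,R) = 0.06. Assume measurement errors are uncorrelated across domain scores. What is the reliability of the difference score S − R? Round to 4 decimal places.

0.8085

Var(S−R) = 1 + 1 − 2·0.06 = 2 − 0.12 = 1.88.
With uncorrelated errors the cross-covariances are all true-score covariance, so they carry over unchanged; only the diagonal terms shrink to ρᵢσᵢ².
True-score variance = [0.94 + 0.70] − 0.12 = 1.64 − 0.12 = 1.52.
Reliability = 1.52 / 1.88 = 0.8085.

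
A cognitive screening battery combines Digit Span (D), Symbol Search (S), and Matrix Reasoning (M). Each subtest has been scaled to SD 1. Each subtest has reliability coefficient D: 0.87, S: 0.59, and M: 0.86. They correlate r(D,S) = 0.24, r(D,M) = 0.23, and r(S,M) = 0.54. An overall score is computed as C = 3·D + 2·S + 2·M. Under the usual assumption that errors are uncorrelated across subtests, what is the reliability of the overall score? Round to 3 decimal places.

0.875

Var(C) = 3² + 2² + 2² + 2·[6·0.24 + 6·0.23 + 4·0.54] = 17 + 9.96 = 26.96.
Because errors are independent across components, Cov(Tᵢ,Tⱼ) = Cov(Xᵢ,Xⱼ); the off-diagonal part of the true-score variance is the same as above.
True-score variance = [3²·0.87 + 2²·0.59 + 2²·0.86] + 9.96 = 13.63 + 9.96 = 23.59.
Reliability = 23.59 / 26.96 = 0.875.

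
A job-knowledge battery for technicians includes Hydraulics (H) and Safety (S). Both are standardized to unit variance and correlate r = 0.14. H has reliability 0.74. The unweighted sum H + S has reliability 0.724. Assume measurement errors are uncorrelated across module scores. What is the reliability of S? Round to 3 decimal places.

Var(H+S) = 2 + 2·0.14 = 2.280.
True-score variance = ρ_H + ρ_S + 2·0.14, so 0.724 = (0.74 + ρ_S + 0.28) / 2.280.
ρ_S = 0.724·2.280 − 0.74 − 0.28 = 0.631.

0.631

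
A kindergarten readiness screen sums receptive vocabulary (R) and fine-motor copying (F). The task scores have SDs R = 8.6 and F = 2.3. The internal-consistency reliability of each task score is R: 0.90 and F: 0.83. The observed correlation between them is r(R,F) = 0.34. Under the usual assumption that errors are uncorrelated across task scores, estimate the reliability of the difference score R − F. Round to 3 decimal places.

Var(R−F) = 8.6² + 2.3² − 2·8.6·2.3·0.34 = 79.25 − 13.4504 = 65.7996.
With uncorrelated errors the cross-covariances are all true-score covariance, so they carry over unchanged; only the diagonal terms shrink to ρᵢσᵢ².
True-score variance = [8.6²·0.90 + 2.3²·0.83] − 13.4504 = 70.9547 − 13.4504 = 57.5043.
Reliability = 57.5043 / 65.7996 = 0.874.

0.874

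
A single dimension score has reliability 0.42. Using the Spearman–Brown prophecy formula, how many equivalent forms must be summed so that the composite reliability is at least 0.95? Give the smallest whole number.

27

k ≥ ρ*(1−ρ₁)/(ρ₁(1−ρ*)) = 0.95·0.58 / (0.42·0.05) = 26.238.
Smallest integer k = 27.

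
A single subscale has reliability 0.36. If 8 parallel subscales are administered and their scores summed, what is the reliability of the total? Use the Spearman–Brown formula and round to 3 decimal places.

ρ_k = kρ / (1 + (k−1)ρ) = 8·0.36 / (1 + 7·0.36) = 2.880 / 3.520 = 0.818.

0.818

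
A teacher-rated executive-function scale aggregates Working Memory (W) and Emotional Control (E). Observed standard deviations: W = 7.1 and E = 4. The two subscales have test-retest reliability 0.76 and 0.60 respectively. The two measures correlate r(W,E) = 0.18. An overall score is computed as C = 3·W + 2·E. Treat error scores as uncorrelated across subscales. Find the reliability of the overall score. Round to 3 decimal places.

0.768

Var(C) = 3²·7.1² + 2²·4² + 2·[6·7.1·4·0.18] = 517.69 + 61.344 = 579.034.
With uncorrelated errors the cross-covariances are all true-score covariance, so they carry over unchanged; only the diagonal terms shrink to ρᵢσᵢ².
True-score variance = [3²·7.1²·0.76 + 2²·4²·0.60] + 61.344 = 383.204 + 61.344 = 444.548.
Reliability = 444.548 / 579.034 = 0.768.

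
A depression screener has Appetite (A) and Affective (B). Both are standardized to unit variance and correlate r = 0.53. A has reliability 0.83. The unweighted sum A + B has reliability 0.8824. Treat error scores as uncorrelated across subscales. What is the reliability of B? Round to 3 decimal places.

Var(A+B) = 2 + 2·0.53 = 3.060.
True-score variance = ρ_A + ρ_B + 2·0.53, so 0.8824 = (0.83 + ρ_B + 1.06) / 3.060.
ρ_B = 0.8824·3.060 − 0.83 − 1.06 = 0.810.

0.810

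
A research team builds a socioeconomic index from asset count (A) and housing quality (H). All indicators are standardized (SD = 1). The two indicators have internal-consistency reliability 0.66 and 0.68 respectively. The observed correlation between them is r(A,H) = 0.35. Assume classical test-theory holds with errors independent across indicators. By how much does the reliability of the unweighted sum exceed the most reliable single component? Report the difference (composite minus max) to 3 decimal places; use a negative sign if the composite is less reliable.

Var(sum) = 2 + 0.7 = 2.7; true-score variance = 1.34 + 0.7 = 2.04; composite reliability = 0.7556.
Max component reliability = 0.6800.
Difference = 0.7556 − 0.6800 = 0.076.

0.076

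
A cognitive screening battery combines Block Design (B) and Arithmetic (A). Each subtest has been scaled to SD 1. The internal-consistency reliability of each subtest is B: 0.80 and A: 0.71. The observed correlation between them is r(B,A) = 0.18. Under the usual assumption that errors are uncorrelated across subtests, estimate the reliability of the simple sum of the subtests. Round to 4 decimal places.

0.7924

Var(B+A) = 2 + 2·[0.18] = 2 + 0.36 = 2.36.
Because errors are independent across components, Cov(Tᵢ,Tⱼ) = Cov(Xᵢ,Xⱼ); the off-diagonal part of the true-score variance is the same as above.
True-score variance = [0.80 + 0.71] + 0.36 = 1.51 + 0.36 = 1.87.
Reliability = 1.87 / 2.36 = 0.7924.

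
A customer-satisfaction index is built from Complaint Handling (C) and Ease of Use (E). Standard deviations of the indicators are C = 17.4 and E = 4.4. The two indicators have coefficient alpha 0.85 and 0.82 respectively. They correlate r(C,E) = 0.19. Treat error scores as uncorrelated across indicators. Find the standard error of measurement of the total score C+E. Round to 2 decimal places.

6.99

Var(total) = 322.12 + 29.0928 = 351.213.
True-score variance = 273.221 + 29.0928 = 302.314, so reliability = 0.8608.
Error variance = 351.213 − 302.314 = 48.8988; SEM = √48.8988 = 6.99.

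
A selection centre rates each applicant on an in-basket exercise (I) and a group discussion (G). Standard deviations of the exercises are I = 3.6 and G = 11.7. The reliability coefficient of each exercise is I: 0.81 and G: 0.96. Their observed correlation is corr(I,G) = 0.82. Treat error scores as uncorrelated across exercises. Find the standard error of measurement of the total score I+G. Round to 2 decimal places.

2.82

Var(total) = 149.85 + 69.0768 = 218.927.
True-score variance = 141.912 + 69.0768 = 210.989, so reliability = 0.9637.
Error variance = 218.927 − 210.989 = 7.938; SEM = √7.938 = 2.82.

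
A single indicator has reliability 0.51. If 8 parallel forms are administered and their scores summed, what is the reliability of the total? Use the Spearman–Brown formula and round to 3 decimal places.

0.893

ρ_k = kρ / (1 + (k−1)ρ) = 8·0.51 / (1 + 7·0.51) = 4.080 / 4.570 = 0.893.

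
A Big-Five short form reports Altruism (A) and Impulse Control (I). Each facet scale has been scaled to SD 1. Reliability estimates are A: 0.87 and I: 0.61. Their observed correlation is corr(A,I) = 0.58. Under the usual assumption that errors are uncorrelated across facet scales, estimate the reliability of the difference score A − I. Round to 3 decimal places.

0.381

Var(A−I) = 1 + 1 − 2·0.58 = 2 − 1.16 = 0.84.
Because errors are independent across components, Cov(Tᵢ,Tⱼ) = Cov(Xᵢ,Xⱼ); the off-diagonal part of the true-score variance is the same as above.
True-score variance = [0.87 + 0.61] − 1.16 = 1.48 − 1.16 = 0.32.
Reliability = 0.32 / 0.84 = 0.381.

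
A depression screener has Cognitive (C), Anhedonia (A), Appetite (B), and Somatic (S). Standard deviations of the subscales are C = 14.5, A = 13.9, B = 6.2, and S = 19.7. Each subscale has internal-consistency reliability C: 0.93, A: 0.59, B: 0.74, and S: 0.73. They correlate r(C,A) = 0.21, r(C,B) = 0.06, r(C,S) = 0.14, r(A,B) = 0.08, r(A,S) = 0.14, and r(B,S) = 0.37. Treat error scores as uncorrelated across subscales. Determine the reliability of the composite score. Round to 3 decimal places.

Var(C+A+B+S) = 14.5² + 13.9² + 6.2² + 19.7² + 2·[14.5·13.9·0.21 + 14.5·6.2·0.06 + 14.5·19.7·0.14 + 13.9·6.2·0.08 + 13.9·19.7·0.14 + 6.2·19.7·0.37] = 829.99 + 356.266 = 1186.26.
Under uncorrelated errors the observed covariances equal the true-score covariances, so only the own-variance terms attenuate.
True-score variance = [14.5²·0.93 + 13.9²·0.59 + 6.2²·0.74 + 19.7²·0.73] + 356.266 = 621.278 + 356.266 = 977.543.
Reliability = 977.543 / 1186.26 = 0.824.

0.824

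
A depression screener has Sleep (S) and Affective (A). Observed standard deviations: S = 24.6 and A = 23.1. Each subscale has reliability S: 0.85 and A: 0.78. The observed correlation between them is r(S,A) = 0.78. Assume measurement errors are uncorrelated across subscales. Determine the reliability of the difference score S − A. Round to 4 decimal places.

Var(S−A) = 24.6² + 23.1² − 2·24.6·23.1·0.78 = 1138.77 − 886.486 = 252.284.
Under uncorrelated errors the observed covariances equal the true-score covariances, so only the own-variance terms attenuate.
True-score variance = [24.6²·0.85 + 23.1²·0.78] − 886.486 = 930.602 − 886.486 = 44.1162.
Reliability = 44.1162 / 252.284 = 0.1749.

0.1749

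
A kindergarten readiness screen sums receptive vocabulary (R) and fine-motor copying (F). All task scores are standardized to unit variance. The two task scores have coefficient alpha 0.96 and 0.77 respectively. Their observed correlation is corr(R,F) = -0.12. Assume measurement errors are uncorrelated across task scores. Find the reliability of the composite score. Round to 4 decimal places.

0.8466

Var(R+F) = 2 + 2·[(-0.12)] = 2 − 0.24 = 1.76.
Under uncorrelated errors the observed covariances equal the true-score covariances, so only the own-variance terms attenuate.
True-score variance = [0.96 + 0.77] − 0.24 = 1.73 − 0.24 = 1.49.
Reliability = 1.49 / 1.76 = 0.8466.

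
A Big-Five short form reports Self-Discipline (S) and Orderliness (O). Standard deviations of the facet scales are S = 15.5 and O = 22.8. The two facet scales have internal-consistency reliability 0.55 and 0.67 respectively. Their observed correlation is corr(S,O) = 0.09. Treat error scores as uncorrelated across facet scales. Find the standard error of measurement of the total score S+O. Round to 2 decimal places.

16.72

Var(total) = 760.09 + 63.612 = 823.702.
True-score variance = 480.43 + 63.612 = 544.042, so reliability = 0.6605.
Error variance = 823.702 − 544.042 = 279.66; SEM = √279.66 = 16.72.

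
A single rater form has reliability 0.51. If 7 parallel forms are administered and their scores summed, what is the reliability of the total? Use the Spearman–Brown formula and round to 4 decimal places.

0.8793

ρ_k = kρ / (1 + (k−1)ρ) = 7·0.51 / (1 + 6·0.51) = 3.570 / 4.060 = 0.8793.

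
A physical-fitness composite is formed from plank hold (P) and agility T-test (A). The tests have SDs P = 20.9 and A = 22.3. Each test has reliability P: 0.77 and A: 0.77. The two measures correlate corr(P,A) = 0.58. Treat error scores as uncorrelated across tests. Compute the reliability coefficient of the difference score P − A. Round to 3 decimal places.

Var(P−A) = 20.9² + 22.3² − 2·20.9·22.3·0.58 = 934.1 − 540.641 = 393.459.
Under uncorrelated errors the observed covariances equal the true-score covariances, so only the own-variance terms attenuate.
True-score variance = [20.9²·0.77 + 22.3²·0.77] − 540.641 = 719.257 − 540.641 = 178.616.
Reliability = 178.616 / 393.459 = 0.454.

0.454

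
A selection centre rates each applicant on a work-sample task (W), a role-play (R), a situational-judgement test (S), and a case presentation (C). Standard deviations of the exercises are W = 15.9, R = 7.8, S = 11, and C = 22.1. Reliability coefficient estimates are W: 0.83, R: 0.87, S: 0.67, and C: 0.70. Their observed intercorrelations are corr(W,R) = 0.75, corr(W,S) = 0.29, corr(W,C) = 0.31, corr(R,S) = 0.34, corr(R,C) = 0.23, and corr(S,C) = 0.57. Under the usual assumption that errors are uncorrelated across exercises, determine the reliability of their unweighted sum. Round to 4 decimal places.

Var(W+R+S+C) = 15.9² + 7.8² + 11² + 22.1² + 2·[15.9·7.8·0.75 + 15.9·11·0.29 + 15.9·22.1·0.31 + 7.8·11·0.34 + 7.8·22.1·0.23 + 11·22.1·0.57] = 923.06 + 920.107 = 1843.17.
With uncorrelated errors the cross-covariances are all true-score covariance, so they carry over unchanged; only the diagonal terms shrink to ρᵢσᵢ².
True-score variance = [15.9²·0.83 + 7.8²·0.87 + 11²·0.67 + 22.1²·0.70] + 920.107 = 685.72 + 920.107 = 1605.83.
Reliability = 1605.83 / 1843.17 = 0.8712.

0.8712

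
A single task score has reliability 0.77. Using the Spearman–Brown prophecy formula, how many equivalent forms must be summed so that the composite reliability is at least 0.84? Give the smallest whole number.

k ≥ ρ*(1−ρ₁)/(ρ₁(1−ρ*)) = 0.84·0.23 / (0.77·0.16) = 1.568.
Smallest integer k = 2.

2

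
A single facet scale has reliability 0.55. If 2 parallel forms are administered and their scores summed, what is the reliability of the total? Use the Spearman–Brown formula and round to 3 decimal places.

ρ_k = kρ / (1 + (k−1)ρ) = 2·0.55 / (1 + 1·0.55) = 1.100 / 1.550 = 0.710.

0.710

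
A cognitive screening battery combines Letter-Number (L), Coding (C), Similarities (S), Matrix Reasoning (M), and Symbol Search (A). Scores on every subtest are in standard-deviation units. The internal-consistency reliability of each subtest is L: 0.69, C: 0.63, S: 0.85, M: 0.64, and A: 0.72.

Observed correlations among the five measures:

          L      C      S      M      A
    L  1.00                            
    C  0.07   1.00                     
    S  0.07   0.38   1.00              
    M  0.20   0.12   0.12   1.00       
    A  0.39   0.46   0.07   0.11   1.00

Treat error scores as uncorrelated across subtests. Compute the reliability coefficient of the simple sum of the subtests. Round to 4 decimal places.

0.8363

Var(L+C+S+M+A) = 5 + 2·[0.07 + 0.07 + 0.20 + 0.39 + 0.38 + 0.12 + 0.46 + 0.12 + 0.07 + 0.11] = 5 + 3.98 = 8.98.
Because errors are independent across components, Cov(Tᵢ,Tⱼ) = Cov(Xᵢ,Xⱼ); the off-diagonal part of the true-score variance is the same as above.
True-score variance = [0.69 + 0.63 + 0.85 + 0.64 + 0.72] + 3.98 = 3.53 + 3.98 = 7.51.
Reliability = 7.51 / 8.98 = 0.8363.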